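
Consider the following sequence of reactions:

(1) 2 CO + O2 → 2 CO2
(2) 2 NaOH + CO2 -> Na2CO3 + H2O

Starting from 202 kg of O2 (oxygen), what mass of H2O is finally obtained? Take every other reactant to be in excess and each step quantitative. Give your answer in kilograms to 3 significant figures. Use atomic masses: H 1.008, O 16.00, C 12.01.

227 kg

M(O2) = 2(16.00) = 32.00 g/mol.
M(H2O) = 2(1.008) + 16.00 = 18.016 g/mol.
202 kg = 202000 g.
n(O2) = 202000 / 32.00 = 6312 mol.
Step 1 gives a 1:2 ratio of O2 to CO2, so n(CO2) = 12620 mol.
In step 2 the CO2:H2O ratio is 1:1, so n(H2O) = 12620 mol.
Mass of H2O = 12620 × 18.016 = 227500 g = 227 kg.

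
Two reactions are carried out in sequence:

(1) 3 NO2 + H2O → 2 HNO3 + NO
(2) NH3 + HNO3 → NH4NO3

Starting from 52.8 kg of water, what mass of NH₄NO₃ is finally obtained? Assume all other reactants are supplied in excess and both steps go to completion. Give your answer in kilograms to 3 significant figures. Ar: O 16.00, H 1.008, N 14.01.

M(H2O) = 2(1.008) + 16.00 = 18.016 g/mol.
M(NH4NO3) = 2(14.01) + 4(1.008) + 3(16.00) = 80.052 g/mol.
52.8 kg = 52800 g.
n(H2O) = 52800 / 18.016 = 2931 mol.
Step 1 gives a 1:2 ratio of H2O to HNO3, so n(HNO3) = 5861 mol.
In step 2 the HNO3:NH4NO3 ratio is 1:1, so n(NH4NO3) = 5861 mol.
Mass of NH4NO3 = 5861 × 80.052 = 469200 g = 469 kg.

469 kg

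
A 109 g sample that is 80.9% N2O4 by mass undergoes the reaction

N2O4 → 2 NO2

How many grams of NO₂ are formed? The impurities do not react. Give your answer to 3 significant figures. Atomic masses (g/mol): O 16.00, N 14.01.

Mass of pure N2O4 = 109 g × 0.809 = 88.18 g.
M(N2O4) = 2(14.01) + 4(16.00) = 92.02 g/mol.
M(NO2) = 14.01 + 2(16.00) = 46.01 g/mol.
n(N2O4) = 88.18 g / 92.02 g/mol = 0.9583 mol.
From the equation the N2O4:NO2 mole ratio is 1:2, so n(NO2) = 0.9583 × 2/1 = 1.917 mol.
Mass of NO2 = 1.917 mol × 46.01 g/mol = 88.18 g.

88.2 g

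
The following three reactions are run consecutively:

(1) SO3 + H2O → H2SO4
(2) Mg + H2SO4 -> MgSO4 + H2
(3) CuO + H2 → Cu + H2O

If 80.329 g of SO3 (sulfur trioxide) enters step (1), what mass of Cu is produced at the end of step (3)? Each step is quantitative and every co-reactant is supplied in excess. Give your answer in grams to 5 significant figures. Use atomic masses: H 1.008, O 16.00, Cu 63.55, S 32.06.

M(SO3) = 32.06 + 3(16.00) = 80.06 g/mol.
M(Cu) = 63.55 g/mol.
n(SO3) = 80.329 / 80.06 = 1.00336 mol.
Reaction (1): SO3→H2SO4 ratio 1:1 ⇒ n(H2SO4) = 1.00336 mol.
Reaction (2): H2SO4→H2 ratio 1:1 ⇒ n(H2) = 1.00336 mol.
Reaction (3): H2→Cu ratio 1:1 ⇒ n(Cu) = 1.00336 mol.
Mass of Cu = 1.00336 × 63.55 = 63.7635 g.

63.764 g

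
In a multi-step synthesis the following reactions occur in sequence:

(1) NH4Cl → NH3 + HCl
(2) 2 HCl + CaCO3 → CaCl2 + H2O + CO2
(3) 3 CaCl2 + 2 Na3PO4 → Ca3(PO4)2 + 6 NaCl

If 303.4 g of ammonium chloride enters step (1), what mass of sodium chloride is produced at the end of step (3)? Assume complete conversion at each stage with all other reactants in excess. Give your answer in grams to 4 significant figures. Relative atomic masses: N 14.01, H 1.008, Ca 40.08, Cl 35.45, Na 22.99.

331.5 g

M(NH4Cl) = 14.01 + 4(1.008) + 35.45 = 53.492 g/mol.
M(NaCl) = 22.99 + 35.45 = 58.44 g/mol.
n(NH4Cl) = 303.4 / 53.492 = 5.6719 mol.
Reaction (1): NH4Cl→HCl ratio 1:1 ⇒ n(HCl) = 5.6719 mol.
Reaction (2): HCl→CaCl2 ratio 2:1 ⇒ n(CaCl2) = 2.8359 mol.
Reaction (3): CaCl2→NaCl ratio 3:6 ⇒ n(NaCl) = 5.6719 mol.
Mass of NaCl = 5.6719 × 58.44 = 331.46 g.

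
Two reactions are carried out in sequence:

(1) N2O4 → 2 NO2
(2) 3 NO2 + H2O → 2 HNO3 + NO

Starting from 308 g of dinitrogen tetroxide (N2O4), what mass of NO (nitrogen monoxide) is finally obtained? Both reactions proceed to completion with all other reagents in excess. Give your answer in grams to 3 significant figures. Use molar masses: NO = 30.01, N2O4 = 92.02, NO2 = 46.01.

67.0 g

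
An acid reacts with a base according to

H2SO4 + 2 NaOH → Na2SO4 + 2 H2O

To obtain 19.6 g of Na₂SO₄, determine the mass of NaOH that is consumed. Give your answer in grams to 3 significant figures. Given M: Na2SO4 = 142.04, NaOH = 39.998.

11.0 g

n(Na2SO4) = 19.60 g / 142.04 g/mol = 0.1380 mol.
From the equation the Na2SO4:NaOH mole ratio is 1:2, so n(NaOH) = 0.1380 × 2/1 = 0.2760 mol.
Mass of NaOH = 0.2760 mol × 39.998 g/mol = 11.04 g.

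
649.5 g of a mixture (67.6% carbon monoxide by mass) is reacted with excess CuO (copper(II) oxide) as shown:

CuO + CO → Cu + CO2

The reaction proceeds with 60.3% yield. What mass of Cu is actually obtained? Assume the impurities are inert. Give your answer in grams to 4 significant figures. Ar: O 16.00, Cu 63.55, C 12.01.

600.7 g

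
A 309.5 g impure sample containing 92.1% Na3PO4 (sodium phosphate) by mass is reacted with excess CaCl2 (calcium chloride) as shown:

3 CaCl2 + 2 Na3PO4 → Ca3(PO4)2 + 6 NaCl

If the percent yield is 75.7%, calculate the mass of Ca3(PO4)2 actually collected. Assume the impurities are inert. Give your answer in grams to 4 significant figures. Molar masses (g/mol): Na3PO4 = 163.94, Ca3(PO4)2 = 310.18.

204.1 g

Pure Na3PO4 available = 309.5 g × 0.921 = 285.05 g.
n(Na3PO4) = 285.05 g / 163.94 g/mol = 1.7387 mol.
From the equation the Na3PO4:Ca3(PO4)2 mole ratio is 2:1, so n(Ca3(PO4)2) = 1.7387 × 1/2 = 0.86937 mol.
Mass of Ca3(PO4)2 = 0.86937 mol × 310.18 g/mol = 269.66 g.
Actual mass collected = 269.66 g × 0.757 = 204.13 g.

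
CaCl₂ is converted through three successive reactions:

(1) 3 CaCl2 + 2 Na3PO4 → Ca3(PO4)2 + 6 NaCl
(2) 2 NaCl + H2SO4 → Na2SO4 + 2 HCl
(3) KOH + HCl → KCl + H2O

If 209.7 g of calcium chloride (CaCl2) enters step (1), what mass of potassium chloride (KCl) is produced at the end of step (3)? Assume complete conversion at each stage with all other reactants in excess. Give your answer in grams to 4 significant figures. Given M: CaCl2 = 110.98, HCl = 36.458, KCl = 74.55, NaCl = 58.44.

n(CaCl2) = 209.7 / 110.98 = 1.8895 mol.
Reaction (1): CaCl2→NaCl ratio 3:6 ⇒ n(NaCl) = 3.7791 mol.
Reaction (2): NaCl→HCl ratio 2:2 ⇒ n(HCl) = 3.7791 mol.
Reaction (3): HCl→KCl ratio 1:1 ⇒ n(KCl) = 3.7791 mol.
Mass of KCl = 3.7791 × 74.55 = 281.73 g.

281.7 g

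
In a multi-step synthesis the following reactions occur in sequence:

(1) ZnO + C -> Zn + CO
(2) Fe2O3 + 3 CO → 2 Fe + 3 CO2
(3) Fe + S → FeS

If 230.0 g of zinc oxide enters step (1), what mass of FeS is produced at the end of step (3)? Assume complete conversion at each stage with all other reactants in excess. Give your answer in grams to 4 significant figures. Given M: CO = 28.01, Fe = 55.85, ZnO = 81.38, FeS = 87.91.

165.6 g

n(ZnO) = 230.0 / 81.38 = 2.8262 mol.
Reaction (1): ZnO→CO ratio 1:1 ⇒ n(CO) = 2.8262 mol.
Reaction (2): CO→Fe ratio 3:2 ⇒ n(Fe) = 1.8842 mol.
Reaction (3): Fe→FeS ratio 1:1 ⇒ n(FeS) = 1.8842 mol.
Mass of FeS = 1.8842 × 87.91 = 165.64 g.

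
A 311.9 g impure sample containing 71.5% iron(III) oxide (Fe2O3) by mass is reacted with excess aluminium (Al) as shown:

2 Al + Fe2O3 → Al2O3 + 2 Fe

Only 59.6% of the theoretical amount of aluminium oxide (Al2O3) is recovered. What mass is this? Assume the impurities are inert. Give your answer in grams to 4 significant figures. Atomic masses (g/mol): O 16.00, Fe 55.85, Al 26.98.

Pure Fe2O3 available = 311.9 g × 0.715 = 223.01 g.
M(Fe2O3) = 2(55.85) + 3(16.00) = 159.70 g/mol.
M(Al2O3) = 2(26.98) + 3(16.00) = 101.96 g/mol.
n(Fe2O3) = 223.01 g / 159.70 g/mol = 1.3964 mol.
From the equation the Fe2O3:Al2O3 mole ratio is 1:1, so n(Al2O3) = 1.3964 × 1/1 = 1.3964 mol.
Mass of Al2O3 = 1.3964 mol × 101.96 g/mol = 142.38 g.
Actual mass collected = 142.38 g × 0.596 = 84.858 g.

84.86 g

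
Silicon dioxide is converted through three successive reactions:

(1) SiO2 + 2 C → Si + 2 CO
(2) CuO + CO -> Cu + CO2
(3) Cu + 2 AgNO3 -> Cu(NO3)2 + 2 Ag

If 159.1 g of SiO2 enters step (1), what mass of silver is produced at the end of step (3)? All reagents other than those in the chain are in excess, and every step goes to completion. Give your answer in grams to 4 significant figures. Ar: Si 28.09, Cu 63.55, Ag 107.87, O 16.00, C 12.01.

1142 g

M(SiO2) = 28.09 + 2(16.00) = 60.09 g/mol.
M(Ag) = 107.87 g/mol.
n(SiO2) = 159.1 / 60.09 = 2.6477 mol.
Reaction (1): SiO2→CO ratio 1:2 ⇒ n(CO) = 5.2954 mol.
Reaction (2): CO→Cu ratio 1:1 ⇒ n(Cu) = 5.2954 mol.
Reaction (3): Cu→Ag ratio 1:2 ⇒ n(Ag) = 10.591 mol.
Mass of Ag = 10.591 × 107.87 = 1142.4 g.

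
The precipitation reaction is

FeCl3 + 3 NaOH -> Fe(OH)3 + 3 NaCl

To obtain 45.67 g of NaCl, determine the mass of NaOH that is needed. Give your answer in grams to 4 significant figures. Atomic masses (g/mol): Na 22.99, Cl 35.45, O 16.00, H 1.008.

31.26 g

M(NaCl) = 22.99 + 35.45 = 58.44 g/mol.
M(NaOH) = 22.99 + 16.00 + 1.008 = 39.998 g/mol.
n(NaCl) = 45.670 g / 58.44 g/mol = 0.78149 mol.
From the equation the NaCl:NaOH mole ratio is 3:3, so n(NaOH) = 0.78149 × 3/3 = 0.78149 mol.
Mass of NaOH = 0.78149 mol × 39.998 g/mol = 31.258 g.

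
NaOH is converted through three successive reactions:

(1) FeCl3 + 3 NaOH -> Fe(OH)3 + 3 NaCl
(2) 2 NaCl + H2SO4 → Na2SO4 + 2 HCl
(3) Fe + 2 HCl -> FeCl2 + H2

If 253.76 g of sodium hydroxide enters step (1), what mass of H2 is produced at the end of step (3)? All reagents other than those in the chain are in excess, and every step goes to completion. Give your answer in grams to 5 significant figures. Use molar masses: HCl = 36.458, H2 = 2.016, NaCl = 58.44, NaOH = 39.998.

n(NaOH) = 253.76 / 39.998 = 6.34432 mol.
Reaction (1): NaOH→NaCl ratio 3:3 ⇒ n(NaCl) = 6.34432 mol.
Reaction (2): NaCl→HCl ratio 2:2 ⇒ n(HCl) = 6.34432 mol.
Reaction (3): HCl→H2 ratio 2:1 ⇒ n(H2) = 3.17216 mol.
Mass of H2 = 3.17216 × 2.016 = 6.39507 g.

6.3951 g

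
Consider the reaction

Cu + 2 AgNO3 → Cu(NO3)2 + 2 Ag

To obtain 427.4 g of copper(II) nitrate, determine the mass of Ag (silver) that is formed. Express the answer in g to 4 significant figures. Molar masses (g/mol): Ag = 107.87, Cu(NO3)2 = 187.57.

491.6 g

n(Cu(NO3)2) = 427.40 g / 187.57 g/mol = 2.2786 mol.
From the equation the Cu(NO3)2:Ag mole ratio is 1:2, so n(Ag) = 2.2786 × 2/1 = 4.5572 mol.
Mass of Ag = 4.5572 mol × 107.87 g/mol = 491.59 g.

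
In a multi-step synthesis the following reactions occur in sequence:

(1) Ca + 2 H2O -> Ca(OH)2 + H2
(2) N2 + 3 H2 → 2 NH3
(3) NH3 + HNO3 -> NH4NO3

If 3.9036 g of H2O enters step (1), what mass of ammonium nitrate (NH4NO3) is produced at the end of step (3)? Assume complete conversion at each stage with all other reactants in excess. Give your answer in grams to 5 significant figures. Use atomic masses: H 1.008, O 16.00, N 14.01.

5.7817 g

M(H2O) = 2(1.008) + 16.00 = 18.016 g/mol.
M(NH4NO3) = 2(14.01) + 4(1.008) + 3(16.00) = 80.052 g/mol.
n(H2O) = 3.9036 / 18.016 = 0.216674 mol.
Reaction (1): H2O→H2 ratio 2:1 ⇒ n(H2) = 0.108337 mol.
Reaction (2): H2→NH3 ratio 3:2 ⇒ n(NH3) = 0.0722247 mol.
Reaction (3): NH3→NH4NO3 ratio 1:1 ⇒ n(NH4NO3) = 0.0722247 mol.
Mass of NH4NO3 = 0.0722247 × 80.052 = 5.78173 g.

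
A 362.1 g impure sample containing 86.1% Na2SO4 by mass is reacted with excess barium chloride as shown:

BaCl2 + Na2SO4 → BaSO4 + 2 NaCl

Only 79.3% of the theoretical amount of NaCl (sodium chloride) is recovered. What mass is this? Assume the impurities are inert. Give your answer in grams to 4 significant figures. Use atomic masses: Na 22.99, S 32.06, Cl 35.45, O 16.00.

Pure Na2SO4 available = 362.1 g × 0.861 = 311.77 g.
M(Na2SO4) = 2(22.99) + 32.06 + 4(16.00) = 142.04 g/mol.
M(NaCl) = 22.99 + 35.45 = 58.44 g/mol.
n(Na2SO4) = 311.77 g / 142.04 g/mol = 2.1949 mol.
From the equation the Na2SO4:NaCl mole ratio is 1:2, so n(NaCl) = 2.1949 × 2/1 = 4.3899 mol.
Mass of NaCl = 4.3899 mol × 58.44 g/mol = 256.54 g.
Actual mass collected = 256.54 g × 0.793 = 203.44 g.

203.4 g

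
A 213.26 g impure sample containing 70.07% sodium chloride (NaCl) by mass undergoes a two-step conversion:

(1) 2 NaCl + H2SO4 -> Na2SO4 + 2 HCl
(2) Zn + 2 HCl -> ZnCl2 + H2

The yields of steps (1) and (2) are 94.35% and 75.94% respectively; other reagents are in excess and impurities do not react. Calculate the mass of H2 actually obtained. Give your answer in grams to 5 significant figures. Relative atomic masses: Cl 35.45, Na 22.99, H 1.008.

Pure NaCl = 213.26 × 0.7007 = 149.431 g.
M(NaCl) = 22.99 + 35.45 = 58.44 g/mol.
M(H2) = 2(1.008) = 2.016 g/mol.
n(NaCl) = 149.431 / 58.44 = 2.55700 mol.
Step 1 (NaCl:HCl = 2:2): theoretical n(HCl) = 2.55700 mol; at 94.35% yield, n(HCl) = 2.41253 mol.
Step 2 (HCl:H2 = 2:1): theoretical n(H2) = 1.20627 mol, so theoretical mass = 1.20627 × 2.016 = 2.43183 g.
At 75.94% yield, actual mass of H2 = 2.43183 × 0.7594 = 1.84673 g.

1.8467 g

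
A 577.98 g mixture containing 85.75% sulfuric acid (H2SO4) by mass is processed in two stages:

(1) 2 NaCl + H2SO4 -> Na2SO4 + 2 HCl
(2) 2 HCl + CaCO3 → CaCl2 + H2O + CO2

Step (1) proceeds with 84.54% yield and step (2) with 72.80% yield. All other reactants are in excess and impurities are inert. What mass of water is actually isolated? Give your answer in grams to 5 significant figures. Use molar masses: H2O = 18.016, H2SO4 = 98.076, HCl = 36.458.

56.032 g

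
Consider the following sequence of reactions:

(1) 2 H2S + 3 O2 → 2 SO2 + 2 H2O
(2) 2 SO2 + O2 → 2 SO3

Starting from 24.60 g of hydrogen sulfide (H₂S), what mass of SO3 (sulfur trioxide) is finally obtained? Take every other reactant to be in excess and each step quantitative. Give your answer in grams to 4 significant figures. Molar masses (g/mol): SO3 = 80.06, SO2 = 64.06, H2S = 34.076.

57.80 g

n(H2S) = 24.600 / 34.076 = 0.72192 mol.
Step 1 gives a 2:2 ratio of H2S to SO2, so n(SO2) = 0.72192 mol.
In step 2 the SO2:SO3 ratio is 2:2, so n(SO3) = 0.72192 mol.
Mass of SO3 = 0.72192 × 80.06 = 57.797 g.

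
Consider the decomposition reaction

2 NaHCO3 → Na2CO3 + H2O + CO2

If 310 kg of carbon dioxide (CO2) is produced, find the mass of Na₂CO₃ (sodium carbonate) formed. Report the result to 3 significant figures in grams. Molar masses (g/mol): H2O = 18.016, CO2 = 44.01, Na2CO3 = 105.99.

Convert: 310 kg = 310000 g.
n(CO2) = 310000 g / 44.01 g/mol = 7044 mol.
From the equation the CO2:Na2CO3 mole ratio is 1:1, so n(Na2CO3) = 7044 × 1/1 = 7044 mol.
Mass of Na2CO3 = 7044 mol × 105.99 g/mol = 746600 g.

747000 g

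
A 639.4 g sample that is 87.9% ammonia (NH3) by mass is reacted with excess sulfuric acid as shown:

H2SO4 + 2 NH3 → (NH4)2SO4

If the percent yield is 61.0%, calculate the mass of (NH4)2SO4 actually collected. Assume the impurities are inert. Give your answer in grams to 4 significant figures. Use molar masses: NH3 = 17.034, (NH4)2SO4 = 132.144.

1330 g

Pure NH3 available = 639.4 g × 0.879 = 562.03 g.
n(NH3) = 562.03 g / 17.034 g/mol = 32.995 mol.
From the equation the NH3:(NH4)2SO4 mole ratio is 2:1, so n((NH4)2SO4) = 32.995 × 1/2 = 16.497 mol.
Mass of (NH4)2SO4 = 16.497 mol × 132.144 g/mol = 2180.0 g.
Actual mass collected = 2180.0 g × 0.610 = 1329.8 g.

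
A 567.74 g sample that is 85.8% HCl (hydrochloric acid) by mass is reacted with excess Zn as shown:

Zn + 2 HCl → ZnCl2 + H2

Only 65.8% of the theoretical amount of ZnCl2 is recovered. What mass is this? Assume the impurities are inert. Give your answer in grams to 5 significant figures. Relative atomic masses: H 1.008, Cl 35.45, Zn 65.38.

Pure HCl available = 567.74 g × 0.858 = 487.121 g.
M(HCl) = 1.008 + 35.45 = 36.458 g/mol.
M(ZnCl2) = 65.38 + 2(35.45) = 136.28 g/mol.
n(HCl) = 487.121 g / 36.458 g/mol = 13.3612 mol.
From the equation the HCl:ZnCl2 mole ratio is 2:1, so n(ZnCl2) = 13.3612 × 1/2 = 6.68058 mol.
Mass of ZnCl2 = 6.68058 mol × 136.28 g/mol = 910.429 g.
Actual mass collected = 910.429 g × 0.658 = 599.062 g.

599.06 g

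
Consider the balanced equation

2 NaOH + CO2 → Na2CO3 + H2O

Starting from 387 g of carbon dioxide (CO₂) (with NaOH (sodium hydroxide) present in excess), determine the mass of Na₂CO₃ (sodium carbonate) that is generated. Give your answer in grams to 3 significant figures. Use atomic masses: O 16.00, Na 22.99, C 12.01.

M(CO2) = 12.01 + 2(16.00) = 44.01 g/mol.
M(Na2CO3) = 2(22.99) + 12.01 + 3(16.00) = 105.99 g/mol.
n(CO2) = 387.0 g / 44.01 g/mol = 8.793 mol.
From the equation the CO2:Na2CO3 mole ratio is 1:1, so n(Na2CO3) = 8.793 × 1/1 = 8.793 mol.
Mass of Na2CO3 = 8.793 mol × 105.99 g/mol = 932.0 g.

932 g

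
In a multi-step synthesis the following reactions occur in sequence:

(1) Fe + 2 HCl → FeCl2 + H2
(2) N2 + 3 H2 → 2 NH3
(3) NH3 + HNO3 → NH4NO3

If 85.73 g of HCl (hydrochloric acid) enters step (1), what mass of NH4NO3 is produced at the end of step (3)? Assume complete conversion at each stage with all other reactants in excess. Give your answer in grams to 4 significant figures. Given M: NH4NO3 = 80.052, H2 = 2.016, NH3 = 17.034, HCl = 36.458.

62.75 g

n(HCl) = 85.73 / 36.458 = 2.3515 mol.
Reaction (1): HCl→H2 ratio 2:1 ⇒ n(H2) = 1.1757 mol.
Reaction (2): H2→NH3 ratio 3:2 ⇒ n(NH3) = 0.78382 mol.
Reaction (3): NH3→NH4NO3 ratio 1:1 ⇒ n(NH4NO3) = 0.78382 mol.
Mass of NH4NO3 = 0.78382 × 80.052 = 62.747 g.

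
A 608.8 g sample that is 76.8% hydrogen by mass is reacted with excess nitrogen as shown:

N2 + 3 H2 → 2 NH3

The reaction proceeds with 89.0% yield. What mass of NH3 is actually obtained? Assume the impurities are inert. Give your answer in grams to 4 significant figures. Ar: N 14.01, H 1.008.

Pure H2 available = 608.8 g × 0.768 = 467.56 g.
M(H2) = 2(1.008) = 2.016 g/mol.
M(NH3) = 14.01 + 3(1.008) = 17.034 g/mol.
n(H2) = 467.56 g / 2.016 g/mol = 231.92 mol.
From the equation the H2:NH3 mole ratio is 3:2, so n(NH3) = 231.92 × 2/3 = 154.62 mol.
Mass of NH3 = 154.62 mol × 17.034 g/mol = 2633.7 g.
Actual mass collected = 2633.7 g × 0.890 = 2344.0 g.

2344 g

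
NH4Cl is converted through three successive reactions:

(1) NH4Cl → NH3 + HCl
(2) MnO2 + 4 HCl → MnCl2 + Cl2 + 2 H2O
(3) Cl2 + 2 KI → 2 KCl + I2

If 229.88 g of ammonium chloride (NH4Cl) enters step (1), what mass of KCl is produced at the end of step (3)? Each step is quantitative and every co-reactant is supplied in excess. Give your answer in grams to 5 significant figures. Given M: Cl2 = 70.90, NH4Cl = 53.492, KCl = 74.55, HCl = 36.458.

160.19 g

n(NH4Cl) = 229.88 / 53.492 = 4.29747 mol.
Reaction (1): NH4Cl→HCl ratio 1:1 ⇒ n(HCl) = 4.29747 mol.
Reaction (2): HCl→Cl2 ratio 4:1 ⇒ n(Cl2) = 1.07437 mol.
Reaction (3): Cl2→KCl ratio 1:2 ⇒ n(KCl) = 2.14873 mol.
Mass of KCl = 2.14873 × 74.55 = 160.188 g.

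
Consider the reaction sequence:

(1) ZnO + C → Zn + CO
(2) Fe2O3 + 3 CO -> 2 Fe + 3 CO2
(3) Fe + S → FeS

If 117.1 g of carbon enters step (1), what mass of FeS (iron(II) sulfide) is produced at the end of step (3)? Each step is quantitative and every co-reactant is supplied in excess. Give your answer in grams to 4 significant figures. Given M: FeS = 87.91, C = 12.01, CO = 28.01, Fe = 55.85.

n(C) = 117.1 / 12.01 = 9.7502 mol.
Reaction (1): C→CO ratio 1:1 ⇒ n(CO) = 9.7502 mol.
Reaction (2): CO→Fe ratio 3:2 ⇒ n(Fe) = 6.5001 mol.
Reaction (3): Fe→FeS ratio 1:1 ⇒ n(FeS) = 6.5001 mol.
Mass of FeS = 6.5001 × 87.91 = 571.43 g.

571.4 g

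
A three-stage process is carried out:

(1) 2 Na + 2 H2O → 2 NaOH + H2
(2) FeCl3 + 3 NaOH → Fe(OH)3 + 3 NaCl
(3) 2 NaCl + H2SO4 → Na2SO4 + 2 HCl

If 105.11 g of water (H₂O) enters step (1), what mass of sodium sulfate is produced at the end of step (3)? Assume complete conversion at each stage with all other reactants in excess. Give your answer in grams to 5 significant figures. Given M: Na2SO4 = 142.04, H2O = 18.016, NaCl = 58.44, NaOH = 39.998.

414.35 g

n(H2O) = 105.11 / 18.016 = 5.83426 mol.
Reaction (1): H2O→NaOH ratio 2:2 ⇒ n(NaOH) = 5.83426 mol.
Reaction (2): NaOH→NaCl ratio 3:3 ⇒ n(NaCl) = 5.83426 mol.
Reaction (3): NaCl→Na2SO4 ratio 2:1 ⇒ n(Na2SO4) = 2.91713 mol.
Mass of Na2SO4 = 2.91713 × 142.04 = 414.349 g.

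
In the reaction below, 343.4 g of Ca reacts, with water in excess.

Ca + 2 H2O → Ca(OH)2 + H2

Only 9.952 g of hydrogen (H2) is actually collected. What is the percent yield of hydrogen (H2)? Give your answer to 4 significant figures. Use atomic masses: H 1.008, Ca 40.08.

M(Ca) = 40.08 g/mol.
M(H2) = 2(1.008) = 2.016 g/mol.
n(Ca) = 343.40 g / 40.08 g/mol = 8.5679 mol.
From the equation the Ca:H2 mole ratio is 1:1, so n(H2) = 8.5679 × 1/1 = 8.5679 mol.
Mass of H2 = 8.5679 mol × 2.016 g/mol = 17.273 g.
This is the theoretical yield. Percent yield = 9.952 g / 17.273 g × 100% = 57.617%.

57.62 %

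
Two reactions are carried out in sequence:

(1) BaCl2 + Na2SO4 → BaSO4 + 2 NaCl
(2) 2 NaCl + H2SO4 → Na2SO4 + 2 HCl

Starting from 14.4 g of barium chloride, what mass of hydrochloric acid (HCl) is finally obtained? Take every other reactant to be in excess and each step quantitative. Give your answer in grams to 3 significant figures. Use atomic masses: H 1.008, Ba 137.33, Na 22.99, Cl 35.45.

M(BaCl2) = 137.33 + 2(35.45) = 208.23 g/mol.
M(HCl) = 1.008 + 35.45 = 36.458 g/mol.
n(BaCl2) = 14.40 / 208.23 = 0.06915 mol.
Step 1 gives a 1:2 ratio of BaCl2 to NaCl, so n(NaCl) = 0.1383 mol.
In step 2 the NaCl:HCl ratio is 2:2, so n(HCl) = 0.1383 mol.
Mass of HCl = 0.1383 × 36.458 = 5.042 g.

5.04 g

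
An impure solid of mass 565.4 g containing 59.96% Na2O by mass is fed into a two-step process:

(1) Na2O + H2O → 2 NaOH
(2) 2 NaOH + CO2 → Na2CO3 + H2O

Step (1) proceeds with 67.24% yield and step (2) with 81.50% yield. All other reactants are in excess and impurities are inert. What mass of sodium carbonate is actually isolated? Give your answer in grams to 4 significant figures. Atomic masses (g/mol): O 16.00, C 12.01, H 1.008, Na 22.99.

317.7 g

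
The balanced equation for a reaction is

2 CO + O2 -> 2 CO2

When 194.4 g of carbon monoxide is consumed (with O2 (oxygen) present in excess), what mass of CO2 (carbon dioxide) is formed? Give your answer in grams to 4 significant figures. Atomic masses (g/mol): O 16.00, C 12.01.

M(CO) = 12.01 + 16.00 = 28.01 g/mol.
M(CO2) = 12.01 + 2(16.00) = 44.01 g/mol.
n(CO) = 194.40 g / 28.01 g/mol = 6.9404 mol.
From the equation the CO:CO2 mole ratio is 2:2, so n(CO2) = 6.9404 × 2/2 = 6.9404 mol.
Mass of CO2 = 6.9404 mol × 44.01 g/mol = 305.45 g.

305.4 g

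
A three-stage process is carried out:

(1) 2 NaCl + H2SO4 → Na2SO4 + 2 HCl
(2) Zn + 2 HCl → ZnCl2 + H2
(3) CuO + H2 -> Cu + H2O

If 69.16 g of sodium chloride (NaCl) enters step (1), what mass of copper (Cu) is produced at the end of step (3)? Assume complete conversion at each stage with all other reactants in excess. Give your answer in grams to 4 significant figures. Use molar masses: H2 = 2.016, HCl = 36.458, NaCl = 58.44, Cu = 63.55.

n(NaCl) = 69.16 / 58.44 = 1.1834 mol.
Reaction (1): NaCl→HCl ratio 2:2 ⇒ n(HCl) = 1.1834 mol.
Reaction (2): HCl→H2 ratio 2:1 ⇒ n(H2) = 0.59172 mol.
Reaction (3): H2→Cu ratio 1:1 ⇒ n(Cu) = 0.59172 mol.
Mass of Cu = 0.59172 × 63.55 = 37.604 g.

37.60 g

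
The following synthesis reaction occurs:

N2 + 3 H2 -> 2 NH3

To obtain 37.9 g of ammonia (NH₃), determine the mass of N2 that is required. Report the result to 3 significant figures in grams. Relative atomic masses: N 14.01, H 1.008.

31.2 g

M(NH3) = 14.01 + 3(1.008) = 17.034 g/mol.
M(N2) = 2(14.01) = 28.02 g/mol.
n(NH3) = 37.90 g / 17.034 g/mol = 2.225 mol.
From the equation the NH3:N2 mole ratio is 2:1, so n(N2) = 2.225 × 1/2 = 1.112 mol.
Mass of N2 = 1.112 mol × 28.02 g/mol = 31.17 g.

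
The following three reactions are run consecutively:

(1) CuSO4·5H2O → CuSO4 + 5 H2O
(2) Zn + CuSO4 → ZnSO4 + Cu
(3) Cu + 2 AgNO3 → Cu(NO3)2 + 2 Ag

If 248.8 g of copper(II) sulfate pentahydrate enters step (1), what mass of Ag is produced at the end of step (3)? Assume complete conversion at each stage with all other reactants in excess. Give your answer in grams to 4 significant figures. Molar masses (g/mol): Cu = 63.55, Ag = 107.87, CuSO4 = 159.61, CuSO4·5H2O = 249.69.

215.0 g

n(CuSO4·5H2O) = 248.8 / 249.69 = 0.99644 mol.
Reaction (1): CuSO4·5H2O→CuSO4 ratio 1:1 ⇒ n(CuSO4) = 0.99644 mol.
Reaction (2): CuSO4→Cu ratio 1:1 ⇒ n(Cu) = 0.99644 mol.
Reaction (3): Cu→Ag ratio 1:2 ⇒ n(Ag) = 1.9929 mol.
Mass of Ag = 1.9929 × 107.87 = 214.97 g.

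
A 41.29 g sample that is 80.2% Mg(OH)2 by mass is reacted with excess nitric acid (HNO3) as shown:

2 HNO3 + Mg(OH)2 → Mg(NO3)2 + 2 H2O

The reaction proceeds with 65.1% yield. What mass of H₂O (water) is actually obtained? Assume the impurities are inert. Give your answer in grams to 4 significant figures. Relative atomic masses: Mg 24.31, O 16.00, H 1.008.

13.32 g

Pure Mg(OH)2 available = 41.29 g × 0.802 = 33.115 g.
M(Mg(OH)2) = 24.31 + 2(16.00) + 2(1.008) = 58.326 g/mol.
M(H2O) = 2(1.008) + 16.00 = 18.016 g/mol.
n(Mg(OH)2) = 33.115 g / 58.326 g/mol = 0.56775 mol.
From the equation the Mg(OH)2:H2O mole ratio is 1:2, so n(H2O) = 0.56775 × 2/1 = 1.1355 mol.
Mass of H2O = 1.1355 mol × 18.016 g/mol = 20.457 g.
Actual mass collected = 20.457 g × 0.651 = 13.318 g.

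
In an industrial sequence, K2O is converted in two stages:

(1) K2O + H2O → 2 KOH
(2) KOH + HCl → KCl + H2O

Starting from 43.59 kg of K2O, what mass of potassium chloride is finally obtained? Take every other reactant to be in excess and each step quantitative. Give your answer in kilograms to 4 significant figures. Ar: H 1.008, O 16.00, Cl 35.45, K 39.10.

68.99 kg

M(K2O) = 2(39.10) + 16.00 = 94.20 g/mol.
M(KCl) = 39.10 + 35.45 = 74.55 g/mol.
43.59 kg = 43590 g.
n(K2O) = 43590 / 94.20 = 462.74 mol.
Step 1 gives a 1:2 ratio of K2O to KOH, so n(KOH) = 925.48 mol.
In step 2 the KOH:KCl ratio is 1:1, so n(KCl) = 925.48 mol.
Mass of KCl = 925.48 × 74.55 = 68994 g = 68.99 kg.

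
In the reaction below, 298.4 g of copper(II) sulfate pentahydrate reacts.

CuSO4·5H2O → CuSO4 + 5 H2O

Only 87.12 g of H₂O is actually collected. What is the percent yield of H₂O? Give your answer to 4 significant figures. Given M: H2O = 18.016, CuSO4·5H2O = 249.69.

80.93 %

n(CuSO4·5H2O) = 298.40 g / 249.69 g/mol = 1.1951 mol.
From the equation the CuSO4·5H2O:H2O mole ratio is 1:5, so n(H2O) = 1.1951 × 5/1 = 5.9754 mol.
Mass of H2O = 5.9754 mol × 18.016 g/mol = 107.65 g.
This is the theoretical yield. Percent yield = 87.12 g / 107.65 g × 100% = 80.927%.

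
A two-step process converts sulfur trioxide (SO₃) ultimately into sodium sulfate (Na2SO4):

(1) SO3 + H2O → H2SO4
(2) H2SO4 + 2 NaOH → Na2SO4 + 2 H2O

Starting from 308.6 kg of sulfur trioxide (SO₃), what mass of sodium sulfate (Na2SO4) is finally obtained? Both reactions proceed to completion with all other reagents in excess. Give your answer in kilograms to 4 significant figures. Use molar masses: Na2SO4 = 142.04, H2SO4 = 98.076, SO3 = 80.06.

308.6 kg = 308600 g.
n(SO3) = 308600 / 80.06 = 3854.6 mol.
Step 1 gives a 1:1 ratio of SO3 to H2SO4, so n(H2SO4) = 3854.6 mol.
In step 2 the H2SO4:Na2SO4 ratio is 1:1, so n(Na2SO4) = 3854.6 mol.
Mass of Na2SO4 = 3854.6 × 142.04 = 547510 g = 547.5 kg.

547.5 kg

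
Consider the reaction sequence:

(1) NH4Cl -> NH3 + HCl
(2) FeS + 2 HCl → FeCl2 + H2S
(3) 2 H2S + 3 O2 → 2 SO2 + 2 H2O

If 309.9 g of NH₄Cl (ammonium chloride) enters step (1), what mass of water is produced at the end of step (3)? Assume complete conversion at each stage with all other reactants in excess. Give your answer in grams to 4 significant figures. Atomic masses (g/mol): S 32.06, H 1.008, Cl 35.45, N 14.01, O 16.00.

52.19 g

M(NH4Cl) = 14.01 + 4(1.008) + 35.45 = 53.492 g/mol.
M(H2O) = 2(1.008) + 16.00 = 18.016 g/mol.
n(NH4Cl) = 309.9 / 53.492 = 5.7934 mol.
Reaction (1): NH4Cl→HCl ratio 1:1 ⇒ n(HCl) = 5.7934 mol.
Reaction (2): HCl→H2S ratio 2:1 ⇒ n(H2S) = 2.8967 mol.
Reaction (3): H2S→H2O ratio 2:2 ⇒ n(H2O) = 2.8967 mol.
Mass of H2O = 2.8967 × 18.016 = 52.187 g.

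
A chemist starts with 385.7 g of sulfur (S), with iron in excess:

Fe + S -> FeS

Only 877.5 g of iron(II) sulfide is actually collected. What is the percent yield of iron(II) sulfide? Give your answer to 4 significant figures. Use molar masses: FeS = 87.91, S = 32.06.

n(S) = 385.70 g / 32.06 g/mol = 12.031 mol.
From the equation the S:FeS mole ratio is 1:1, so n(FeS) = 12.031 × 1/1 = 12.031 mol.
Mass of FeS = 12.031 mol × 87.91 g/mol = 1057.6 g.
This is the theoretical yield. Percent yield = 877.5 g / 1057.6 g × 100% = 82.970%.

82.97 %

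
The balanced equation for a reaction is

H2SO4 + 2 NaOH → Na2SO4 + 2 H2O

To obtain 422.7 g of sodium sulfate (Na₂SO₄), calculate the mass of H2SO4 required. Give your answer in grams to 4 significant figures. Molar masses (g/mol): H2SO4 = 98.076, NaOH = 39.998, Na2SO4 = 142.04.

291.9 g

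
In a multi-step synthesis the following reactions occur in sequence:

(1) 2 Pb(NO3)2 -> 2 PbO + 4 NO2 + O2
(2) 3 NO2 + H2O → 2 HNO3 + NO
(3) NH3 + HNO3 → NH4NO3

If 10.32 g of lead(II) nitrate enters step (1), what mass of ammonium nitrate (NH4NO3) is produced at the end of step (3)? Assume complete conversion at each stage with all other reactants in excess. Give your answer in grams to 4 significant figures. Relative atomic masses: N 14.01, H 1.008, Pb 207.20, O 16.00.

3.326 g

M(Pb(NO3)2) = 207.20 + 2(14.01) + 6(16.00) = 331.22 g/mol.
M(NH4NO3) = 2(14.01) + 4(1.008) + 3(16.00) = 80.052 g/mol.
n(Pb(NO3)2) = 10.32 / 331.22 = 0.031158 mol.
Reaction (1): Pb(NO3)2→NO2 ratio 2:4 ⇒ n(NO2) = 0.062315 mol.
Reaction (2): NO2→HNO3 ratio 3:2 ⇒ n(HNO3) = 0.041543 mol.
Reaction (3): HNO3→NH4NO3 ratio 1:1 ⇒ n(NH4NO3) = 0.041543 mol.
Mass of NH4NO3 = 0.041543 × 80.052 = 3.3256 g.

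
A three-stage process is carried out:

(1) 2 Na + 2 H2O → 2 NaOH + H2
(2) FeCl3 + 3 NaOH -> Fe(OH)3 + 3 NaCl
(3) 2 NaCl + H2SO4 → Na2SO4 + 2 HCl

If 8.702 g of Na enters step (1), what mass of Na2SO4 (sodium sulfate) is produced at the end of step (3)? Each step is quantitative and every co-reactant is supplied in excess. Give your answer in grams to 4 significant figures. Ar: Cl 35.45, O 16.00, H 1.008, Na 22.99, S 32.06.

26.88 g

M(Na) = 22.99 g/mol.
M(Na2SO4) = 2(22.99) + 32.06 + 4(16.00) = 142.04 g/mol.
n(Na) = 8.702 / 22.99 = 0.37851 mol.
Reaction (1): Na→NaOH ratio 2:2 ⇒ n(NaOH) = 0.37851 mol.
Reaction (2): NaOH→NaCl ratio 3:3 ⇒ n(NaCl) = 0.37851 mol.
Reaction (3): NaCl→Na2SO4 ratio 2:1 ⇒ n(Na2SO4) = 0.18926 mol.
Mass of Na2SO4 = 0.18926 × 142.04 = 26.882 g.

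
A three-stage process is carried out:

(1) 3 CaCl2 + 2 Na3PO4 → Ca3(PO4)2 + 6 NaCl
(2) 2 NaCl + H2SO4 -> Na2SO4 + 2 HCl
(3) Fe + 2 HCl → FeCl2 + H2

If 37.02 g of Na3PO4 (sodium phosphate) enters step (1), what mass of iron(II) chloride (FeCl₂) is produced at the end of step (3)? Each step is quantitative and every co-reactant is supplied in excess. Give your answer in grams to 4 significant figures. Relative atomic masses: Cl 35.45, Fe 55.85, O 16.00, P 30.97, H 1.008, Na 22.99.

M(Na3PO4) = 3(22.99) + 30.97 + 4(16.00) = 163.94 g/mol.
M(FeCl2) = 55.85 + 2(35.45) = 126.75 g/mol.
n(Na3PO4) = 37.02 / 163.94 = 0.22581 mol.
Reaction (1): Na3PO4→NaCl ratio 2:6 ⇒ n(NaCl) = 0.67744 mol.
Reaction (2): NaCl→HCl ratio 2:2 ⇒ n(HCl) = 0.67744 mol.
Reaction (3): HCl→FeCl2 ratio 2:1 ⇒ n(FeCl2) = 0.33872 mol.
Mass of FeCl2 = 0.33872 × 126.75 = 42.933 g.

42.93 g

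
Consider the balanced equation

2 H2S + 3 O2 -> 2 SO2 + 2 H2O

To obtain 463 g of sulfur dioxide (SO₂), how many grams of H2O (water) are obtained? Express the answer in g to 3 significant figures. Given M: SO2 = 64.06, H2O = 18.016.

130 g

n(SO2) = 463.0 g / 64.06 g/mol = 7.228 mol.
From the equation the SO2:H2O mole ratio is 2:2, so n(H2O) = 7.228 × 2/2 = 7.228 mol.
Mass of H2O = 7.228 mol × 18.016 g/mol = 130.2 g.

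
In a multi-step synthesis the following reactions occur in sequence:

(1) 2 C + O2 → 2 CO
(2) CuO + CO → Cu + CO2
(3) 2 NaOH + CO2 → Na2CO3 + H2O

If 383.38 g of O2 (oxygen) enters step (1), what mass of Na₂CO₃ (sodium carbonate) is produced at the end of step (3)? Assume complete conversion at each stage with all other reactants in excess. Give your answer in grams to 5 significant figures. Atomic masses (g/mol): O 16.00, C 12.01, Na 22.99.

M(O2) = 2(16.00) = 32.00 g/mol.
M(Na2CO3) = 2(22.99) + 12.01 + 3(16.00) = 105.99 g/mol.
n(O2) = 383.38 / 32.00 = 11.9806 mol.
Reaction (1): O2→CO ratio 1:2 ⇒ n(CO) = 23.9612 mol.
Reaction (2): CO→CO2 ratio 1:1 ⇒ n(CO2) = 23.9612 mol.
Reaction (3): CO2→Na2CO3 ratio 1:1 ⇒ n(Na2CO3) = 23.9612 mol.
Mass of Na2CO3 = 23.9612 × 105.99 = 2539.65 g.

2539.7 g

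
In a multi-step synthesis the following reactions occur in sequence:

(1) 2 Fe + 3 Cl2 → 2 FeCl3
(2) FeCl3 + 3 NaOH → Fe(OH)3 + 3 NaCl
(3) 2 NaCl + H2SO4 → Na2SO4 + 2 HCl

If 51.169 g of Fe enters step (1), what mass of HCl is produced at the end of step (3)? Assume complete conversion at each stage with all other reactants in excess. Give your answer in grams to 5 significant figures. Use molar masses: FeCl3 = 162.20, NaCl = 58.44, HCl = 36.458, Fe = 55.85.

100.21 g

n(Fe) = 51.169 / 55.85 = 0.916186 mol.
Reaction (1): Fe→FeCl3 ratio 2:2 ⇒ n(FeCl3) = 0.916186 mol.
Reaction (2): FeCl3→NaCl ratio 1:3 ⇒ n(NaCl) = 2.74856 mol.
Reaction (3): NaCl→HCl ratio 2:2 ⇒ n(HCl) = 2.74856 mol.
Mass of HCl = 2.74856 × 36.458 = 100.207 g.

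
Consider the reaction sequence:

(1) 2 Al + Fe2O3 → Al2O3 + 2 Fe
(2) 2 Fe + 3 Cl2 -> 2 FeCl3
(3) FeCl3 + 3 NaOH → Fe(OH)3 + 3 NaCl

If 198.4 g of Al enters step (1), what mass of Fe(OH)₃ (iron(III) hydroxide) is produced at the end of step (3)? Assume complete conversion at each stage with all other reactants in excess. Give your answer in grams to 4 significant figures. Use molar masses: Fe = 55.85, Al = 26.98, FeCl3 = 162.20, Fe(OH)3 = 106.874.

785.9 g

n(Al) = 198.4 / 26.98 = 7.3536 mol.
Reaction (1): Al→Fe ratio 2:2 ⇒ n(Fe) = 7.3536 mol.
Reaction (2): Fe→FeCl3 ratio 2:2 ⇒ n(FeCl3) = 7.3536 mol.
Reaction (3): FeCl3→Fe(OH)3 ratio 1:1 ⇒ n(Fe(OH)3) = 7.3536 mol.
Mass of Fe(OH)3 = 7.3536 × 106.874 = 785.91 g.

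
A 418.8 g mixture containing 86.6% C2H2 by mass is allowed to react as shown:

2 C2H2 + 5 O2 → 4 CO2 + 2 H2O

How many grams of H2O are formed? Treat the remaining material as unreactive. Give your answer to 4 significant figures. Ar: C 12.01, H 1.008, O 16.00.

251.0 g

Mass of pure C2H2 = 418.8 g × 0.866 = 362.68 g.
M(C2H2) = 2(12.01) + 2(1.008) = 26.036 g/mol.
M(H2O) = 2(1.008) + 16.00 = 18.016 g/mol.
n(C2H2) = 362.68 g / 26.036 g/mol = 13.930 mol.
From the equation the C2H2:H2O mole ratio is 2:2, so n(H2O) = 13.930 × 2/2 = 13.930 mol.
Mass of H2O = 13.930 mol × 18.016 g/mol = 250.96 g.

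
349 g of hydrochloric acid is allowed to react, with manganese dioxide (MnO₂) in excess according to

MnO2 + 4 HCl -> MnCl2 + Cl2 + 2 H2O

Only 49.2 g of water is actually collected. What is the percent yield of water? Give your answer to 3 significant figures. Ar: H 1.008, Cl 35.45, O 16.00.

57.1 %

M(HCl) = 1.008 + 35.45 = 36.458 g/mol.
M(H2O) = 2(1.008) + 16.00 = 18.016 g/mol.
n(HCl) = 349.0 g / 36.458 g/mol = 9.573 mol.
From the equation the HCl:H2O mole ratio is 4:2, so n(H2O) = 9.573 × 2/4 = 4.786 mol.
Mass of H2O = 4.786 mol × 18.016 g/mol = 86.23 g.
This is the theoretical yield. Percent yield = 49.2 g / 86.23 g × 100% = 57.06%.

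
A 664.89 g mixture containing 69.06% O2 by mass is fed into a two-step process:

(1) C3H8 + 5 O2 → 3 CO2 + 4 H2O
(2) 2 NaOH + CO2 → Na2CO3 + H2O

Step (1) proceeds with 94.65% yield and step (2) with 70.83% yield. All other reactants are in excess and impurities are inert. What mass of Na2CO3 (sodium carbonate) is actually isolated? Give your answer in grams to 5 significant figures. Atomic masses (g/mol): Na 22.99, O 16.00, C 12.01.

611.76 g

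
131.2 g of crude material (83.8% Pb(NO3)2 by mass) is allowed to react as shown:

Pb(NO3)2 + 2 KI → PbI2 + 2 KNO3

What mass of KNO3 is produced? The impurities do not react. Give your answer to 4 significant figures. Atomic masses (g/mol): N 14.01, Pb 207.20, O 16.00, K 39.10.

67.13 g

Mass of pure Pb(NO3)2 = 131.2 g × 0.838 = 109.95 g.
M(Pb(NO3)2) = 207.20 + 2(14.01) + 6(16.00) = 331.22 g/mol.
M(KNO3) = 39.10 + 14.01 + 3(16.00) = 101.11 g/mol.
n(Pb(NO3)2) = 109.95 g / 331.22 g/mol = 0.33194 mol.
From the equation the Pb(NO3)2:KNO3 mole ratio is 1:2, so n(KNO3) = 0.33194 × 2/1 = 0.66388 mol.
Mass of KNO3 = 0.66388 mol × 101.11 g/mol = 67.125 g.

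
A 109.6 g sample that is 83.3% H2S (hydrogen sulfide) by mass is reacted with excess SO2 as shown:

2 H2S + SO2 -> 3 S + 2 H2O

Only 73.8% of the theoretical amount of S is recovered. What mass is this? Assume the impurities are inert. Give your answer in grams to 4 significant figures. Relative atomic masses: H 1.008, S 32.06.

95.09 g

Pure H2S available = 109.6 g × 0.833 = 91.297 g.
M(H2S) = 2(1.008) + 32.06 = 34.076 g/mol.
M(S) = 32.06 g/mol.
n(H2S) = 91.297 g / 34.076 g/mol = 2.6792 mol.
From the equation the H2S:S mole ratio is 2:3, so n(S) = 2.6792 × 3/2 = 4.0188 mol.
Mass of S = 4.0188 mol × 32.06 g/mol = 128.84 g.
Actual mass collected = 128.84 g × 0.738 = 95.086 g.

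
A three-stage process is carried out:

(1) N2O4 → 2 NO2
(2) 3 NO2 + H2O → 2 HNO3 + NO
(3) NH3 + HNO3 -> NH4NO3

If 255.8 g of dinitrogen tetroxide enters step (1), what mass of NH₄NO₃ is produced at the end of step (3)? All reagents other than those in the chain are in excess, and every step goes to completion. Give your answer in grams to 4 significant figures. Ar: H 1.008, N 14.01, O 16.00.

M(N2O4) = 2(14.01) + 4(16.00) = 92.02 g/mol.
M(NH4NO3) = 2(14.01) + 4(1.008) + 3(16.00) = 80.052 g/mol.
n(N2O4) = 255.8 / 92.02 = 2.7798 mol.
Reaction (1): N2O4→NO2 ratio 1:2 ⇒ n(NO2) = 5.5597 mol.
Reaction (2): NO2→HNO3 ratio 3:2 ⇒ n(HNO3) = 3.7064 mol.
Reaction (3): HNO3→NH4NO3 ratio 1:1 ⇒ n(NH4NO3) = 3.7064 mol.
Mass of NH4NO3 = 3.7064 × 80.052 = 296.71 g.

296.7 g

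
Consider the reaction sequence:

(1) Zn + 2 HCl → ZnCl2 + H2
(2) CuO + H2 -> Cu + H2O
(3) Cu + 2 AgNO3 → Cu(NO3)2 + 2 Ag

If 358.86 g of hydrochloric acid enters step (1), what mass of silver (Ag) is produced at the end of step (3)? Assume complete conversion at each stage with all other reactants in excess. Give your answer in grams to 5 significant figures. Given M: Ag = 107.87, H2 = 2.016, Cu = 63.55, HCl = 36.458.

1061.8 g

n(HCl) = 358.86 / 36.458 = 9.84311 mol.
Reaction (1): HCl→H2 ratio 2:1 ⇒ n(H2) = 4.92155 mol.
Reaction (2): H2→Cu ratio 1:1 ⇒ n(Cu) = 4.92155 mol.
Reaction (3): Cu→Ag ratio 1:2 ⇒ n(Ag) = 9.84311 mol.
Mass of Ag = 9.84311 × 107.87 = 1061.78 g.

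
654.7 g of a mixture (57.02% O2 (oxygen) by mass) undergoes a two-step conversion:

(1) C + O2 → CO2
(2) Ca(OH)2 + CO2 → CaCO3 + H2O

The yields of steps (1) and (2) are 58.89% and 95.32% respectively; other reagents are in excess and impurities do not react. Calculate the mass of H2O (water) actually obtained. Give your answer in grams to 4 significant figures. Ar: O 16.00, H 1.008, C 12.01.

Pure O2 = 654.7 × 0.5702 = 373.31 g.
M(O2) = 2(16.00) = 32.00 g/mol.
M(H2O) = 2(1.008) + 16.00 = 18.016 g/mol.
n(O2) = 373.31 / 32.00 = 11.666 mol.
Step 1 (O2:CO2 = 1:1): theoretical n(CO2) = 11.666 mol; at 58.89% yield, n(CO2) = 6.8701 mol.
Step 2 (CO2:H2O = 1:1): theoretical n(H2O) = 6.8701 mol, so theoretical mass = 6.8701 × 18.016 = 123.77 g.
At 95.32% yield, actual mass of H2O = 123.77 × 0.9532 = 117.98 g.

118.0 g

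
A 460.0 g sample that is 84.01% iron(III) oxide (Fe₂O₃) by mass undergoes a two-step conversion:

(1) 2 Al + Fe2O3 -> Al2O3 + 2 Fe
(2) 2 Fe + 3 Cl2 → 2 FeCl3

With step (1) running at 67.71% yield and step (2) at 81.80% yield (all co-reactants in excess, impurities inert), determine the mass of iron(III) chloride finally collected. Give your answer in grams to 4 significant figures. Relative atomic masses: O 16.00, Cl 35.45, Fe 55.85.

Pure Fe2O3 = 460.0 × 0.8401 = 386.45 g.
M(Fe2O3) = 2(55.85) + 3(16.00) = 159.70 g/mol.
M(FeCl3) = 55.85 + 3(35.45) = 162.20 g/mol.
n(Fe2O3) = 386.45 / 159.70 = 2.4198 mol.
Step 1 (Fe2O3:Fe = 1:2): theoretical n(Fe) = 4.8396 mol; at 67.71% yield, n(Fe) = 3.2769 mol.
Step 2 (Fe:FeCl3 = 2:2): theoretical n(FeCl3) = 3.2769 mol, so theoretical mass = 3.2769 × 162.20 = 531.52 g.
At 81.80% yield, actual mass of FeCl3 = 531.52 × 0.8180 = 434.78 g.

434.8 g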